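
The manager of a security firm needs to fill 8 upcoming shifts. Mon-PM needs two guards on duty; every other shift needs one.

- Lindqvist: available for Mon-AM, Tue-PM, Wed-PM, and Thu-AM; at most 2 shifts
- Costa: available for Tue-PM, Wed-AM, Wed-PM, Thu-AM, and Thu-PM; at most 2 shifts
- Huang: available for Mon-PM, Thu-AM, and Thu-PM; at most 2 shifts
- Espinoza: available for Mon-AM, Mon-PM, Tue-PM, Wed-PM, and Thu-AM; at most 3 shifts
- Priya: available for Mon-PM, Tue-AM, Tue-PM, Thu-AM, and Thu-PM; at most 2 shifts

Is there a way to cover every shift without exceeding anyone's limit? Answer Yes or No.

Tue-AM can only be covered by Priya, so that assignment is forced.
Wed-AM can only be covered by Costa, so that assignment is forced.
One valid schedule: Mon-AM→Lindqvist, Mon-PM→Huang+Espinoza, Tue-AM→Priya, Tue-PM→Espinoza, Wed-AM→Costa, Wed-PM→Lindqvist, Thu-AM→Huang, Thu-PM→Costa.
Loads: Lindqvist 2/2, Costa 2/2, Huang 2/2, Espinoza 2/3, Priya 1/2 — all within limits.

Yes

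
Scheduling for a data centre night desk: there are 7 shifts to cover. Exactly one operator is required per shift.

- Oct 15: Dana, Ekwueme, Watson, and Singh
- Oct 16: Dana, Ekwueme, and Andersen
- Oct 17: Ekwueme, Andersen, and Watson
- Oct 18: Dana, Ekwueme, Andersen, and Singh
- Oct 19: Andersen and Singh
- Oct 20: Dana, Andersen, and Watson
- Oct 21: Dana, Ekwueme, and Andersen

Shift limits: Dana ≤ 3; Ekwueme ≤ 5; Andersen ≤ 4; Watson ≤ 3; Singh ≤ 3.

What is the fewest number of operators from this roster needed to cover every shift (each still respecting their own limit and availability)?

2

7 slots to fill and no one can take more than 5, so at least ⌈7/5⌉ = 2 operators are needed.
Dana and Andersen alone can cover everything: Oct 15→Dana, Oct 16→Dana, Oct 17→Andersen, Oct 18→Dana, Oct 19→Andersen, Oct 20→Andersen, Oct 21→Andersen.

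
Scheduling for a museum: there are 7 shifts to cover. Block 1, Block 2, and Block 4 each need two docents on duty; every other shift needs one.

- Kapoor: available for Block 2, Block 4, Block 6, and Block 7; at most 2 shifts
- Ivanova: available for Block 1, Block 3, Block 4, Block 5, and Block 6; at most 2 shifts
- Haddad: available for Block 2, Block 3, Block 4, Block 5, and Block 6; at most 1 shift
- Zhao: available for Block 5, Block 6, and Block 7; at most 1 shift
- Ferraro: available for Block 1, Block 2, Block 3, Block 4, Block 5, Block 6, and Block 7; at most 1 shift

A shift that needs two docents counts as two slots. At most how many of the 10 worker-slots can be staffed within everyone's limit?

7

Total capacity across all docents is 2+2+1+1+1 = 7, and 10 slots are needed, so at most 7 can be filled.
An assignment achieving 7: Block 1→Ivanova+Ferraro, Block 2→Kapoor+Haddad, Block 3→Ivanova, Block 5→Zhao, Block 7→Kapoor.
Loads: Kapoor 2/2, Ivanova 2/2, Haddad 1/1, Zhao 1/1, Ferraro 1/1.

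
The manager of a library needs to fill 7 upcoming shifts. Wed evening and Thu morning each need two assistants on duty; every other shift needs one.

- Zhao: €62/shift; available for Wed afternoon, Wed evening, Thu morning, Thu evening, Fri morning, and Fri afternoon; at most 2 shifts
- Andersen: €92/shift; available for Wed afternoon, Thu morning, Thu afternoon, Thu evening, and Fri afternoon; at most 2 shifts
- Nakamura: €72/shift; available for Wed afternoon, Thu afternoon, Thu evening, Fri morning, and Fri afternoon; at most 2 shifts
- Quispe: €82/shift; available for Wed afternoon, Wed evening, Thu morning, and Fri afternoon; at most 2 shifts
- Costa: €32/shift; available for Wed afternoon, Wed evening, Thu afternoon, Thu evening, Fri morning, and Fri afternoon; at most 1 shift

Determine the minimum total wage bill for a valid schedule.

€648

Picking the cheapest available assistant for each shift independently would cost €398, but that ignores the shift limits.
An optimal schedule: Wed afternoon→Quispe, Wed evening→Zhao+Quispe, Thu morning→Zhao+Andersen, Thu afternoon→Andersen, Thu evening→Nakamura, Fri morning→Nakamura, Fri afternoon→Costa.
Total: 82 + 62 + 82 + 62 + 92 + 92 + 72 + 72 + 32 = €648.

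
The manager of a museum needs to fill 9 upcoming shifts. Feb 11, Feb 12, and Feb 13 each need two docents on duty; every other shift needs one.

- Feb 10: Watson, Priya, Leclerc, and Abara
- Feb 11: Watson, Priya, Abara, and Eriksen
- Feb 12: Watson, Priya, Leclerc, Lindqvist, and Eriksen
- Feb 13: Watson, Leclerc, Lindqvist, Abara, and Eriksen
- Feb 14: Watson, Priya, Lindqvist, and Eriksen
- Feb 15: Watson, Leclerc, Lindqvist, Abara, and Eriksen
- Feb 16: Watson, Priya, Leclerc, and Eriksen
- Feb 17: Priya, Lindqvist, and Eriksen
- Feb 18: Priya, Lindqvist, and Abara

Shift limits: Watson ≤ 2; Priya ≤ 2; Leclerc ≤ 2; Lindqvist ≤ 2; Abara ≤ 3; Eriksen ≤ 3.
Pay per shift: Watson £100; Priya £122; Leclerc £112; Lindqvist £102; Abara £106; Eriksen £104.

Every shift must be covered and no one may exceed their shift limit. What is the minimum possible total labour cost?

Picking the cheapest available docent for each shift independently would cost £1212, but that ignores the shift limits.
An optimal schedule: Feb 10→Watson, Feb 11→Eriksen+Abara, Feb 12→Eriksen+Leclerc, Feb 13→Abara+Leclerc, Feb 14→Watson, Feb 15→Abara, Feb 16→Eriksen, Feb 17→Lindqvist, Feb 18→Lindqvist.
Total: 100 + 104 + 106 + 104 + 112 + 106 + 112 + 100 + 106 + 104 + 102 + 102 = £1258.

£1258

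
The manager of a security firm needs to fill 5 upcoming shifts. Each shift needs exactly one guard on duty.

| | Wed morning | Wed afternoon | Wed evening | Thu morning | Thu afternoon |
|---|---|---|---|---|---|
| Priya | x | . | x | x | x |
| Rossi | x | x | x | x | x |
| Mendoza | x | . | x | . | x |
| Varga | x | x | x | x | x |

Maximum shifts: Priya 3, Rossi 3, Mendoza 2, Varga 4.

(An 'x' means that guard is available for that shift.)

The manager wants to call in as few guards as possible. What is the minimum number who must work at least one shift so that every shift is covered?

2

5 slots to fill and no one can take more than 4, so at least ⌈5/4⌉ = 2 guards are needed.
Priya and Rossi alone can cover everything: Wed morning→Priya, Wed afternoon→Rossi, Wed evening→Priya, Thu morning→Priya, Thu afternoon→Rossi.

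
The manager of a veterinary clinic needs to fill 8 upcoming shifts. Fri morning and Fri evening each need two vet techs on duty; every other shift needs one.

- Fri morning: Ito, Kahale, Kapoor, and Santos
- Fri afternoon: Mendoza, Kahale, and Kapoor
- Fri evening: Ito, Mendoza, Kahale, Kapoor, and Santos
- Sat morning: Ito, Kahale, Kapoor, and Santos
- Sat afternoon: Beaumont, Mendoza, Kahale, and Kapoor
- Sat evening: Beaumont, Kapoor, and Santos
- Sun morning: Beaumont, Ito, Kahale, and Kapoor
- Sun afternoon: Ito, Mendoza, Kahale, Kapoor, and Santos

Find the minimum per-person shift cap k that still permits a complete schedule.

2

With 6 vet techs and 10 worker-slots to fill, someone must work at least ⌈10/6⌉ = 2 shifts, so k ≥ 2.
k = 2 works: Fri morning→Kahale+Kapoor, Fri afternoon→Mendoza, Fri evening→Kahale+Kapoor, Sat morning→Ito, Sat afternoon→Beaumont, Sat evening→Beaumont, Sun morning→Ito, Sun afternoon→Mendoza.
Loads: Beaumont 2, Ito 2, Mendoza 2, Kahale 2, Kapoor 2, Santos 0 — all ≤ 2.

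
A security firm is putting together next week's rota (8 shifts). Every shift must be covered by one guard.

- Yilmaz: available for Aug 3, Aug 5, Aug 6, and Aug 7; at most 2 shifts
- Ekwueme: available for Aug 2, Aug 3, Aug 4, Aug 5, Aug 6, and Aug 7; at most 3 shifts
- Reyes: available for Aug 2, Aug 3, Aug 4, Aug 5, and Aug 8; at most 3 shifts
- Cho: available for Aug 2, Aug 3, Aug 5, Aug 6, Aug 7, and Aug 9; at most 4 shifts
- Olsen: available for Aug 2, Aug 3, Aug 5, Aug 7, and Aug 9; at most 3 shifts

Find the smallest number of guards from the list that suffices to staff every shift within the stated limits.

8 slots to fill and no one can take more than 4, so at least ⌈8/4⌉ = 2 guards are needed.
Any 2 guards together have capacity at most 4+3 = 7 < 8 slots, so 2 can never suffice.
Yilmaz, Reyes, and Cho alone can cover everything: Aug 2→Reyes, Aug 3→Cho, Aug 4→Reyes, Aug 5→Cho, Aug 6→Yilmaz, Aug 7→Yilmaz, Aug 8→Reyes, Aug 9→Cho.

3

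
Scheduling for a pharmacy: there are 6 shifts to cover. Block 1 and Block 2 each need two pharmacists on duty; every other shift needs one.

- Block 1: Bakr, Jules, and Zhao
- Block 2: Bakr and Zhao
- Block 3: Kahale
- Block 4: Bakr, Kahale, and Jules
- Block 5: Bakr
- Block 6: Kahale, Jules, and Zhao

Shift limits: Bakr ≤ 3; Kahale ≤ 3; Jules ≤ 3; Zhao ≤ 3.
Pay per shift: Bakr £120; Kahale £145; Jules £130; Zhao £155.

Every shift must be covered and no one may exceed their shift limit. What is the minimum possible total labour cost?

£1050

Block 2 can only be covered by Bakr and Zhao, so that assignment is forced.
Block 3 can only be covered by Kahale, so that assignment is forced.
Block 5 can only be covered by Bakr, so that assignment is forced.
Picking the cheapest available pharmacist for each shift independently would cost £1040, but that ignores the shift limits.
An optimal schedule: Block 1→Bakr+Jules, Block 2→Bakr+Zhao, Block 3→Kahale, Block 4→Jules, Block 5→Bakr, Block 6→Jules.
Total: 120 + 130 + 120 + 155 + 145 + 130 + 120 + 130 = £1050.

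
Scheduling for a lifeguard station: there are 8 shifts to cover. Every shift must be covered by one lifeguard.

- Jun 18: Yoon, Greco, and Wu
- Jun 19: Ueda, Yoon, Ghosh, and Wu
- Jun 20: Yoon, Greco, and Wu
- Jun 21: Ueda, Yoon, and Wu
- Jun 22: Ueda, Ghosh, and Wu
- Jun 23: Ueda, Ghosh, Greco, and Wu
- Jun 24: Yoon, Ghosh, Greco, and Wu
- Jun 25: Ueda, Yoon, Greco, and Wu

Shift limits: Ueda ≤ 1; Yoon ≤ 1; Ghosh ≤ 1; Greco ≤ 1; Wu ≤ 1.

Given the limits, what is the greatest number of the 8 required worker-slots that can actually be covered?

Total capacity across all lifeguards is 1+1+1+1+1 = 5, and 8 slots are needed, so at most 5 can be filled.
An assignment achieving 5: Jun 18→Yoon, Jun 19→Wu, Jun 20→Greco, Jun 21→Ueda, Jun 22→Ghosh.
Loads: Ueda 1/1, Yoon 1/1, Ghosh 1/1, Greco 1/1, Wu 1/1.

5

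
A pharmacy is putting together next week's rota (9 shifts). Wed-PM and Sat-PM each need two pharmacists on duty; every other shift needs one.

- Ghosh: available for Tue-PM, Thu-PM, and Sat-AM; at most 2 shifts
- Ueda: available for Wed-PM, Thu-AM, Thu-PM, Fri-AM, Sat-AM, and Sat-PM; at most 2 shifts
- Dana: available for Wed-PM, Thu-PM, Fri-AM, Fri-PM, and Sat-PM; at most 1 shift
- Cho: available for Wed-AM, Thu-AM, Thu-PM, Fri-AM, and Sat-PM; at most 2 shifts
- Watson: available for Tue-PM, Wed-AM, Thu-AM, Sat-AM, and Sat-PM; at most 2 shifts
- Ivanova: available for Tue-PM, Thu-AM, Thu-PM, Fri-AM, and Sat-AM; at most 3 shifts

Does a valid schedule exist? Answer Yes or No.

No

Total capacity is 12 and 11 slots are needed, so capacity alone doesn't rule it out.
Shifts {Wed-PM, Fri-PM} need 3 worker-slots in total, but the pharmacists available for any of those shifts (Ueda and Dana) can supply at most 2 among them. So no valid schedule exists.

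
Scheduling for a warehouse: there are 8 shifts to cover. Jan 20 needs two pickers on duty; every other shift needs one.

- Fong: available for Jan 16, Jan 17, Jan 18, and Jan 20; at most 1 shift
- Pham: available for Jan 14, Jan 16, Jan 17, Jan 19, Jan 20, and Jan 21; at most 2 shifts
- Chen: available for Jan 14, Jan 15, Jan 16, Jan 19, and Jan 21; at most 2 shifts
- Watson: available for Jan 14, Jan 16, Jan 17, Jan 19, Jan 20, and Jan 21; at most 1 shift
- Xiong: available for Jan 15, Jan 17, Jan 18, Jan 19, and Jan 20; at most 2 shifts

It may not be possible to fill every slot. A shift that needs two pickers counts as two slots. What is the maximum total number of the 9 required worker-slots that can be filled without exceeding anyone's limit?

8

Total capacity across all pickers is 1+2+2+1+2 = 8, and 9 slots are needed, so at most 8 can be filled.
An assignment achieving 8: Jan 14→Pham, Jan 15→Chen, Jan 16→Chen, Jan 17→Watson, Jan 18→Fong, Jan 19→Xiong, Jan 20→Xiong, Jan 21→Pham.
Loads: Fong 1/1, Pham 2/2, Chen 2/2, Watson 1/1, Xiong 2/2.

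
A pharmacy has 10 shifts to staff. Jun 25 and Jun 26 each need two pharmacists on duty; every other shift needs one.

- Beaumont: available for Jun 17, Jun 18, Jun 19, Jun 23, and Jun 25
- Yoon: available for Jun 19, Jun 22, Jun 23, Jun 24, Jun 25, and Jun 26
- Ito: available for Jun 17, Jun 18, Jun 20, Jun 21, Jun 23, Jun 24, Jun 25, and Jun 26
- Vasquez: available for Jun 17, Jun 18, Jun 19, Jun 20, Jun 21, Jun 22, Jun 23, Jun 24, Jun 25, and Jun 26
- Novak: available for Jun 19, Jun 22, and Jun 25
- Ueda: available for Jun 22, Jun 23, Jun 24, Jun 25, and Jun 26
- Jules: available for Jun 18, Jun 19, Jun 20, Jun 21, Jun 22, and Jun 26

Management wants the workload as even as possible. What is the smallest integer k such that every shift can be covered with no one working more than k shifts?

2

With 7 pharmacists and 12 worker-slots to fill, someone must work at least ⌈12/7⌉ = 2 shifts, so k ≥ 2.
k = 2 works: Jun 17→Beaumont, Jun 18→Beaumont, Jun 19→Yoon, Jun 20→Ito, Jun 21→Ito, Jun 22→Vasquez, Jun 23→Vasquez, Jun 24→Yoon, Jun 25→Novak+Ueda, Jun 26→Ueda+Jules.
Loads: Beaumont 2, Yoon 2, Ito 2, Vasquez 2, Novak 1, Ueda 2, Jules 1 — all ≤ 2.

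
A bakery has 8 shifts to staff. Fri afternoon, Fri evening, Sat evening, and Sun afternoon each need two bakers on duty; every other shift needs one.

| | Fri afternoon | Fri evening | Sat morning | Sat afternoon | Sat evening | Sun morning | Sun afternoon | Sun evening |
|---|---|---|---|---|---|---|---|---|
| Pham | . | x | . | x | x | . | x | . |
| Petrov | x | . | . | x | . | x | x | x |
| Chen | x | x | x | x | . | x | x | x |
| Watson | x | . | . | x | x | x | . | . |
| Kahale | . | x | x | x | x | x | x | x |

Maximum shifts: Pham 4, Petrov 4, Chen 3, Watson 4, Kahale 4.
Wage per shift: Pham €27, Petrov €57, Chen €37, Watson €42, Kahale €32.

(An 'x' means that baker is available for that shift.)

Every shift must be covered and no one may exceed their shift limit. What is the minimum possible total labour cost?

Picking the cheapest available baker for each shift independently would cost €379, but that ignores the shift limits.
An optimal schedule: Fri afternoon→Chen+Watson, Fri evening→Pham+Kahale, Sat morning→Kahale, Sat afternoon→Pham, Sat evening→Pham+Kahale, Sun morning→Chen, Sun afternoon→Pham+Chen, Sun evening→Kahale.
Total: 37 + 42 + 27 + 32 + 32 + 27 + 27 + 32 + 37 + 27 + 37 + 32 = €389.

€389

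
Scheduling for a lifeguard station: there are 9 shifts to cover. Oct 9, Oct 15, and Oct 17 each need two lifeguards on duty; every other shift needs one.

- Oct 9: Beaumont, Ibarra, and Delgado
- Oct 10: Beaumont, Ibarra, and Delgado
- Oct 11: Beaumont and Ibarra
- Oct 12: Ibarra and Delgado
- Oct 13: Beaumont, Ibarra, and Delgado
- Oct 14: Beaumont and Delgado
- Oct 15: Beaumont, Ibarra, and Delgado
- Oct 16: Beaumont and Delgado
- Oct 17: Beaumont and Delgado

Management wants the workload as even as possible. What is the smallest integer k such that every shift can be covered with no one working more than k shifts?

4

With 3 lifeguards and 12 worker-slots to fill, someone must work at least ⌈12/3⌉ = 4 shifts, so k ≥ 4.
k = 4 works: Oct 9→Ibarra+Delgado, Oct 10→Ibarra, Oct 11→Beaumont, Oct 12→Ibarra, Oct 13→Delgado, Oct 14→Beaumont, Oct 15→Ibarra+Delgado, Oct 16→Beaumont, Oct 17→Beaumont+Delgado.
Loads: Beaumont 4, Ibarra 4, Delgado 4 — all ≤ 4.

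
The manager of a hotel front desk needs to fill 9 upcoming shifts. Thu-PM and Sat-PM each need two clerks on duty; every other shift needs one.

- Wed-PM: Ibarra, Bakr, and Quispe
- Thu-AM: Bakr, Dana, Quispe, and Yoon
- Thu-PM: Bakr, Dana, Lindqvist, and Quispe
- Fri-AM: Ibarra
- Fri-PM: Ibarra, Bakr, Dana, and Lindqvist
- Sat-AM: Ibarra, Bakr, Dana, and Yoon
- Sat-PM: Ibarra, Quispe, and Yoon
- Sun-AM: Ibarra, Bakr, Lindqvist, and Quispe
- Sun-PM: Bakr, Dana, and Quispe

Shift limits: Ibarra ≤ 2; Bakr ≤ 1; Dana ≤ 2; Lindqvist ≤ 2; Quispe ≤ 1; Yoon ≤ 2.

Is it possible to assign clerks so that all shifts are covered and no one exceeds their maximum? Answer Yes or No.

Total capacity is 2+1+2+2+1+2 = 10 but 11 worker-slots are needed — infeasible.

No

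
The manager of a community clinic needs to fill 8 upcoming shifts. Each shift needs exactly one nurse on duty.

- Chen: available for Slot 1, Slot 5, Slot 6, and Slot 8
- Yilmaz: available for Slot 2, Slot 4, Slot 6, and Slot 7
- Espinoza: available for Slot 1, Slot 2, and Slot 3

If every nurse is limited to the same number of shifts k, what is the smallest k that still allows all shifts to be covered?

3

With 3 nurses and 8 worker-slots to fill, someone must work at least ⌈8/3⌉ = 3 shifts, so k ≥ 3.
k = 3 works: Slot 1→Chen, Slot 2→Espinoza, Slot 3→Espinoza, Slot 4→Yilmaz, Slot 5→Chen, Slot 6→Yilmaz, Slot 7→Yilmaz, Slot 8→Chen.
Loads: Chen 3, Yilmaz 3, Espinoza 2 — all ≤ 3.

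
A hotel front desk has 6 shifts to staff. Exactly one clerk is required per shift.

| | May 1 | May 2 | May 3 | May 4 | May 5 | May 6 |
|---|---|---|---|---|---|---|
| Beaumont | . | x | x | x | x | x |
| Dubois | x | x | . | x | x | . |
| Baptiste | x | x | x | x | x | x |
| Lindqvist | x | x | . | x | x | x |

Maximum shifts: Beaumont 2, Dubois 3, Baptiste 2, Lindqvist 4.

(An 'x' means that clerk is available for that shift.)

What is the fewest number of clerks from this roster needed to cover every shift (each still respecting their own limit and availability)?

6 slots to fill and no one can take more than 4, so at least ⌈6/4⌉ = 2 clerks are needed.
Beaumont and Lindqvist alone can cover everything: May 1→Lindqvist, May 2→Beaumont, May 3→Beaumont, May 4→Lindqvist, May 5→Lindqvist, May 6→Lindqvist.

2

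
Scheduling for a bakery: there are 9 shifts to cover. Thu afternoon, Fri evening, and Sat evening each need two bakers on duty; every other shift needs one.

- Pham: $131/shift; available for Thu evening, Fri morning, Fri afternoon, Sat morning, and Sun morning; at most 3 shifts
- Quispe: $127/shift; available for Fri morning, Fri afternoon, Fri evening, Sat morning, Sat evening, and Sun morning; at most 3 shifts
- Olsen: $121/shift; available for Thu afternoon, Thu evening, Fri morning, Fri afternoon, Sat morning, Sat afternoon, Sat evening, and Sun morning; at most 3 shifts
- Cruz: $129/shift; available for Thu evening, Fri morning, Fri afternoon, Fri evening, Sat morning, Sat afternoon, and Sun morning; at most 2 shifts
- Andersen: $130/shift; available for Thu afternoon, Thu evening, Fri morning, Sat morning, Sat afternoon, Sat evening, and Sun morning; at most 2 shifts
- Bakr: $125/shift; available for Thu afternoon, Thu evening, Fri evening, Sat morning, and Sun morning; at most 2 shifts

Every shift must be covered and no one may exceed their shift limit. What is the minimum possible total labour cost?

Picking the cheapest available baker for each shift independently would cost $1472, but that ignores the shift limits.
An optimal schedule: Thu afternoon→Olsen+Bakr, Thu evening→Cruz, Fri morning→Cruz, Fri afternoon→Quispe, Fri evening→Bakr+Quispe, Sat morning→Andersen, Sat afternoon→Olsen, Sat evening→Olsen+Quispe, Sun morning→Andersen.
Total: 121 + 125 + 129 + 129 + 127 + 125 + 127 + 130 + 121 + 121 + 127 + 130 = $1512.

$1512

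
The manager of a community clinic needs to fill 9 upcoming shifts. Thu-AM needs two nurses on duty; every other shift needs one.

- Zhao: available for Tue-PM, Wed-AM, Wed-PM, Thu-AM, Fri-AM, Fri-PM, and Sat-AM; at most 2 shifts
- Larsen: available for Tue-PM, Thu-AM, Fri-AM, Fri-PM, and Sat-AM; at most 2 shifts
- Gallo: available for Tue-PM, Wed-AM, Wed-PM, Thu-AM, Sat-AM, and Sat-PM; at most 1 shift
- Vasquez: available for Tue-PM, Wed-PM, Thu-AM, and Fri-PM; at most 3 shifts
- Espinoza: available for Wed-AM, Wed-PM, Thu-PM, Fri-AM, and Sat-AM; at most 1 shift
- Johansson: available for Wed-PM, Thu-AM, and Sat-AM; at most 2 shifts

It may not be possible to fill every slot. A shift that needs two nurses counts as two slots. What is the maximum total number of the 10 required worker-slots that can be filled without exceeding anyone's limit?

10

Total capacity across all nurses is 2+2+1+3+1+2 = 11, and 10 slots are needed, so at most 10 can be filled.
An assignment achieving 10: Tue-PM→Larsen, Wed-AM→Zhao, Wed-PM→Vasquez, Thu-AM→Vasquez+Johansson, Thu-PM→Espinoza, Fri-AM→Zhao, Fri-PM→Larsen, Sat-AM→Johansson, Sat-PM→Gallo.
Loads: Zhao 2/2, Larsen 2/2, Gallo 1/1, Vasquez 2/3, Espinoza 1/1, Johansson 2/2.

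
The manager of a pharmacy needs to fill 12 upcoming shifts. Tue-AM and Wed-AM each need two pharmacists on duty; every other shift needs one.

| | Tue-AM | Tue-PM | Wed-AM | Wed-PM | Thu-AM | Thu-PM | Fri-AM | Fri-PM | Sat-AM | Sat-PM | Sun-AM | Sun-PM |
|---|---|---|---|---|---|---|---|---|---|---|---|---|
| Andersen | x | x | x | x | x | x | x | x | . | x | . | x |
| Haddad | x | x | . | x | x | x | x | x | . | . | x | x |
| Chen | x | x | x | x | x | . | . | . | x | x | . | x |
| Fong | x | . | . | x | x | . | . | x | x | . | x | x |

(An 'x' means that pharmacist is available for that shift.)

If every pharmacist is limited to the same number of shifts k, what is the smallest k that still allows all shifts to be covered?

With 4 pharmacists and 14 worker-slots to fill, someone must work at least ⌈14/4⌉ = 4 shifts, so k ≥ 4.
k = 4 works: Tue-AM→Chen+Fong, Tue-PM→Haddad, Wed-AM→Andersen+Chen, Wed-PM→Haddad, Thu-AM→Chen, Thu-PM→Andersen, Fri-AM→Andersen, Fri-PM→Haddad, Sat-AM→Chen, Sat-PM→Andersen, Sun-AM→Haddad, Sun-PM→Fong.
Loads: Andersen 4, Haddad 4, Chen 4, Fong 2 — all ≤ 4.

4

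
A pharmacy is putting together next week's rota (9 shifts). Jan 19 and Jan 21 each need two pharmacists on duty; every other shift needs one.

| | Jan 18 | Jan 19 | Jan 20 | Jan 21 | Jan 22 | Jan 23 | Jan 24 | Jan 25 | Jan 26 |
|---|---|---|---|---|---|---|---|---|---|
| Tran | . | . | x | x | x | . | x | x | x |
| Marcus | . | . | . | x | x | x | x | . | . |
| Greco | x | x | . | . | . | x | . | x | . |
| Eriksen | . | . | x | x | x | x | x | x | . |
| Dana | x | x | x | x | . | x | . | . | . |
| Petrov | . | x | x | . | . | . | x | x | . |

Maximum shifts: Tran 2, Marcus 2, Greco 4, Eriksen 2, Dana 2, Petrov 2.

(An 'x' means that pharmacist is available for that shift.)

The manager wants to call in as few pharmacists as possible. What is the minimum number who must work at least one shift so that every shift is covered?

5

11 slots to fill and no one can take more than 4, so at least ⌈11/4⌉ = 3 pharmacists are needed.
Any 4 pharmacists together have capacity at most 4+2+2+2 = 10 < 11 slots, so 4 can never suffice.
Tran, Marcus, Greco, Eriksen, and Dana alone can cover everything: Jan 18→Greco, Jan 19→Greco+Dana, Jan 20→Tran, Jan 21→Eriksen+Dana, Jan 22→Marcus, Jan 23→Greco, Jan 24→Marcus, Jan 25→Greco, Jan 26→Tran.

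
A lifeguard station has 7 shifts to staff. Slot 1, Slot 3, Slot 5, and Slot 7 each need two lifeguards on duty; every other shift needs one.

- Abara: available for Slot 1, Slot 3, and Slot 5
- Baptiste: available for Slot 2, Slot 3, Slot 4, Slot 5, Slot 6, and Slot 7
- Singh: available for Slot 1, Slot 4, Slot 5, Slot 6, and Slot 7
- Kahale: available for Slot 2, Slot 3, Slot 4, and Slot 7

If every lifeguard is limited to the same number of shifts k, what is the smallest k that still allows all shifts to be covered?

With 4 lifeguards and 11 worker-slots to fill, someone must work at least ⌈11/4⌉ = 3 shifts, so k ≥ 3.
k = 3 works: Slot 1→Abara+Singh, Slot 2→Baptiste, Slot 3→Abara+Baptiste, Slot 4→Kahale, Slot 5→Abara+Singh, Slot 6→Baptiste, Slot 7→Singh+Kahale.
Loads: Abara 3, Baptiste 3, Singh 3, Kahale 2 — all ≤ 3.

3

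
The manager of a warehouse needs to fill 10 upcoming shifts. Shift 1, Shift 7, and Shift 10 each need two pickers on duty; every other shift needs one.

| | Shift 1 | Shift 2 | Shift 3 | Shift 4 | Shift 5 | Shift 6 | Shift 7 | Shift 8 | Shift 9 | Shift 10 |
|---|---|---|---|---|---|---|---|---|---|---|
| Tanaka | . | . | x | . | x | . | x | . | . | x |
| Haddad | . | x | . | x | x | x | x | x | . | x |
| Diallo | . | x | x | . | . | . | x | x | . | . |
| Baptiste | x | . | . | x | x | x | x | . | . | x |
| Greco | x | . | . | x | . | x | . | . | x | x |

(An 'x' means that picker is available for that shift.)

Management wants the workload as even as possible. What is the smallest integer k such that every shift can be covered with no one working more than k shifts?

With 5 pickers and 13 worker-slots to fill, someone must work at least ⌈13/5⌉ = 3 shifts, so k ≥ 3.
k = 3 works: Shift 1→Baptiste+Greco, Shift 2→Haddad, Shift 3→Tanaka, Shift 4→Haddad, Shift 5→Tanaka, Shift 6→Baptiste, Shift 7→Tanaka+Diallo, Shift 8→Haddad, Shift 9→Greco, Shift 10→Baptiste+Greco.
Loads: Tanaka 3, Haddad 3, Diallo 1, Baptiste 3, Greco 3 — all ≤ 3.

3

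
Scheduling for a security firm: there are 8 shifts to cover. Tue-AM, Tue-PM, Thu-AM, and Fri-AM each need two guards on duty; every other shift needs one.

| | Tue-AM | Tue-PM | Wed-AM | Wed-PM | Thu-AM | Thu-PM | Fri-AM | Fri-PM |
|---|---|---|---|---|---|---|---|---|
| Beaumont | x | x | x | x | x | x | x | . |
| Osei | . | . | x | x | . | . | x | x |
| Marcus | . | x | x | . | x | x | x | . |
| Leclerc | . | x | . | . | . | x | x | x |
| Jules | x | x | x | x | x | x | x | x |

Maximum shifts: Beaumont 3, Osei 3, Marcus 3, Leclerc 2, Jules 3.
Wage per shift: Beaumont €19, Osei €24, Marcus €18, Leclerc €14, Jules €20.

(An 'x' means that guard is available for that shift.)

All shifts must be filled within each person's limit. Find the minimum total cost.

Tue-AM can only be covered by Beaumont and Jules, so that assignment is forced.
Picking the cheapest available guard for each shift independently would cost €205, but that ignores the shift limits.
An optimal schedule: Tue-AM→Beaumont+Jules, Tue-PM→Marcus+Jules, Wed-AM→Marcus, Wed-PM→Beaumont, Thu-AM→Marcus+Beaumont, Thu-PM→Leclerc, Fri-AM→Jules+Osei, Fri-PM→Leclerc.
Total: 19 + 20 + 18 + 20 + 18 + 19 + 18 + 19 + 14 + 20 + 24 + 14 = €223.

€223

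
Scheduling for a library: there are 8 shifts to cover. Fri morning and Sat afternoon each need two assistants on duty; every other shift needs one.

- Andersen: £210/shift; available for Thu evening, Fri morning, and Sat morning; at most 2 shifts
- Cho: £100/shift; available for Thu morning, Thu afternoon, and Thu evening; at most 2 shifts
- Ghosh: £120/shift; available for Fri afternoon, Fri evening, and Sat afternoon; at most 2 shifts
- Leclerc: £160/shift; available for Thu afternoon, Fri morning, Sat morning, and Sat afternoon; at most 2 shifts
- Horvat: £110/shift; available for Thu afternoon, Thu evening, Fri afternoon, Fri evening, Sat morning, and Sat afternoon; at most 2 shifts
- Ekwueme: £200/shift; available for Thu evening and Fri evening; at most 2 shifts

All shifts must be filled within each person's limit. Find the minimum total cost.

Thu morning can only be covered by Cho, so that assignment is forced.
Fri morning can only be covered by Andersen and Leclerc, so that assignment is forced.
Picking the cheapest available assistant for each shift independently would cost £1230, but that ignores the shift limits.
An optimal schedule: Thu morning→Cho, Thu afternoon→Cho, Thu evening→Ekwueme, Fri morning→Leclerc+Andersen, Fri afternoon→Horvat, Fri evening→Ghosh, Sat morning→Horvat, Sat afternoon→Ghosh+Leclerc.
Total: 100 + 100 + 200 + 160 + 210 + 110 + 120 + 110 + 120 + 160 = £1390.

£1390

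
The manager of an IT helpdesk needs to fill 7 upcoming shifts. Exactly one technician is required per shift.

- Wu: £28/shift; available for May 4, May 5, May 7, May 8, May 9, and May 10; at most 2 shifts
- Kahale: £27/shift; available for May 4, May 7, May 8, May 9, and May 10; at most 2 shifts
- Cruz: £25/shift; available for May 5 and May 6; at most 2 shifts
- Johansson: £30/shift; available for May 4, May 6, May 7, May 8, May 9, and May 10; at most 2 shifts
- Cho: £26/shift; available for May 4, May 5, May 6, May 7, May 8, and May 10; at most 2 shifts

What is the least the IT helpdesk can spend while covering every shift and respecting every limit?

£184

Picking the cheapest available technician for each shift independently would cost £181, but that ignores the shift limits.
An optimal schedule: May 4→Cho, May 5→Cruz, May 6→Cruz, May 7→Cho, May 8→Kahale, May 9→Kahale, May 10→Wu.
Total: 26 + 25 + 25 + 26 + 27 + 27 + 28 = £184.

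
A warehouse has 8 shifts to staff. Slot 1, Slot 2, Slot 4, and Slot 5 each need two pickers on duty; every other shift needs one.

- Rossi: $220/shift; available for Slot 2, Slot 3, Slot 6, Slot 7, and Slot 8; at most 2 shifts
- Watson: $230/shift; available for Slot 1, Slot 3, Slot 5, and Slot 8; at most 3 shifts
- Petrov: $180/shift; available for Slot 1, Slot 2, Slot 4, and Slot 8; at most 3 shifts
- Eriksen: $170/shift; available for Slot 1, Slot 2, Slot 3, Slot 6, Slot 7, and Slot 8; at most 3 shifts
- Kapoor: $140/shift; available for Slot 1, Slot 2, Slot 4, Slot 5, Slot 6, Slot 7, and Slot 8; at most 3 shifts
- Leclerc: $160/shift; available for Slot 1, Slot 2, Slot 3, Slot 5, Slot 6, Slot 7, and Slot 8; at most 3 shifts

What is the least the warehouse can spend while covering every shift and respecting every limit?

Slot 4 can only be covered by Petrov and Kapoor, so that assignment is forced.
Picking the cheapest available picker for each shift independently would cost $1800, but that ignores the shift limits.
An optimal schedule: Slot 1→Eriksen+Petrov, Slot 2→Eriksen+Petrov, Slot 3→Leclerc, Slot 4→Kapoor+Petrov, Slot 5→Kapoor+Leclerc, Slot 6→Kapoor, Slot 7→Leclerc, Slot 8→Eriksen.
Total: 170 + 180 + 170 + 180 + 160 + 140 + 180 + 140 + 160 + 140 + 160 + 170 = $1950.

$1950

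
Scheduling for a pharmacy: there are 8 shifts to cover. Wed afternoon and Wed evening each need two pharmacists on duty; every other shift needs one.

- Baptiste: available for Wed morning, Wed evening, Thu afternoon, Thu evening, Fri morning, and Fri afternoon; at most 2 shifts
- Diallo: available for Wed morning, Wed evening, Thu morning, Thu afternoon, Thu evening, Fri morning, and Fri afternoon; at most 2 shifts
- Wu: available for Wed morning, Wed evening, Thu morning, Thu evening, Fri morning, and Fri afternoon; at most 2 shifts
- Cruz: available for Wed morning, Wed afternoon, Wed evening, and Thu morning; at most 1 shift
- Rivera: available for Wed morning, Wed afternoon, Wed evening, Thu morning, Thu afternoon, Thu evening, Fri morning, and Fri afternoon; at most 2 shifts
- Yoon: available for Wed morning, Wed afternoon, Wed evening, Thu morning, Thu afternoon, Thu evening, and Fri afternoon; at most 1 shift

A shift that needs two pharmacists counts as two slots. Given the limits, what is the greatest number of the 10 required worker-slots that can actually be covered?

10

Total capacity across all pharmacists is 2+2+2+1+2+1 = 10, and 10 slots are needed, so at most 10 can be filled.
An assignment achieving 10: Wed morning→Wu, Wed afternoon→Cruz+Rivera, Wed evening→Rivera+Yoon, Thu morning→Diallo, Thu afternoon→Baptiste, Thu evening→Diallo, Fri morning→Baptiste, Fri afternoon→Wu.
Loads: Baptiste 2/2, Diallo 2/2, Wu 2/2, Cruz 1/1, Rivera 2/2, Yoon 1/1.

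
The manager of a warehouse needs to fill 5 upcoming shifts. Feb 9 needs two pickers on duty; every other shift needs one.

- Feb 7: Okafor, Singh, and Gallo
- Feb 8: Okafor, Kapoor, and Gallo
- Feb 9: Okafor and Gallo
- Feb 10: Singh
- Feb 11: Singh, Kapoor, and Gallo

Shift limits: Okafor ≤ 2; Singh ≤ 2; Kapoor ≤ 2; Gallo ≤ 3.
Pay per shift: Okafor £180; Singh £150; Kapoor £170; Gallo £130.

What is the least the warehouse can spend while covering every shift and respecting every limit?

Feb 9 can only be covered by Okafor and Gallo, so that assignment is forced.
Feb 10 can only be covered by Singh, so that assignment is forced.
Picking the cheapest available picker for each shift independently would cost £850, but that ignores the shift limits.
An optimal schedule: Feb 7→Gallo, Feb 8→Gallo, Feb 9→Gallo+Okafor, Feb 10→Singh, Feb 11→Singh.
Total: 130 + 130 + 130 + 180 + 150 + 150 = £870.

£870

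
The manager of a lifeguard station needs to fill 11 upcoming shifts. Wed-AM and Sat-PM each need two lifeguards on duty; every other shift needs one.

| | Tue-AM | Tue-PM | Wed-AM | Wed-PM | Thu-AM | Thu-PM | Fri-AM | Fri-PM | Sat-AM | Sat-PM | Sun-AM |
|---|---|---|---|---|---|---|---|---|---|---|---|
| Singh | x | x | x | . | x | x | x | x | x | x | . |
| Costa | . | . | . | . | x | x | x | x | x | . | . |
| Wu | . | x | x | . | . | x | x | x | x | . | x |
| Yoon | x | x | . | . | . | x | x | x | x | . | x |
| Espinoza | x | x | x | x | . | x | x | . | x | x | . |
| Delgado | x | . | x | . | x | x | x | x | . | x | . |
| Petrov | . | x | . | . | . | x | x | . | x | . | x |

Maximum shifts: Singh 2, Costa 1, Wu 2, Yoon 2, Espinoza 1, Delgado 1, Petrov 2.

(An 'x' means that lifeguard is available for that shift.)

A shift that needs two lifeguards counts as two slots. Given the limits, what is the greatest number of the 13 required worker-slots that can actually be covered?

11

Total capacity across all lifeguards is 2+1+2+2+1+1+2 = 11, and 13 slots are needed, so at most 11 can be filled.
An assignment achieving 11: Tue-AM→Yoon, Tue-PM→Yoon, Wed-AM→Wu, Wed-PM→Espinoza, Thu-AM→Singh, Thu-PM→Petrov, Fri-PM→Costa, Sat-AM→Petrov, Sat-PM→Singh+Delgado, Sun-AM→Wu.
Loads: Singh 2/2, Costa 1/1, Wu 2/2, Yoon 2/2, Espinoza 1/1, Delgado 1/1, Petrov 2/2.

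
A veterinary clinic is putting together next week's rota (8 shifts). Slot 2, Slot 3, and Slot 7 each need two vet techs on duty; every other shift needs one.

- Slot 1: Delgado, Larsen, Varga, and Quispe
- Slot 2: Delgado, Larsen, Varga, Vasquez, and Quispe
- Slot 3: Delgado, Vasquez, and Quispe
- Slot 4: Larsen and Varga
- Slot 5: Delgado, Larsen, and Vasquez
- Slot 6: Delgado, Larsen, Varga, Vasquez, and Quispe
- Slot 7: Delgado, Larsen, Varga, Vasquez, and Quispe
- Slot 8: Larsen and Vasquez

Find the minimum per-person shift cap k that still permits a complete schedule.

3

With 5 vet techs and 11 worker-slots to fill, someone must work at least ⌈11/5⌉ = 3 shifts, so k ≥ 3.
k = 3 works: Slot 1→Delgado, Slot 2→Varga+Vasquez, Slot 3→Delgado+Vasquez, Slot 4→Larsen, Slot 5→Delgado, Slot 6→Larsen, Slot 7→Varga+Vasquez, Slot 8→Larsen.
Loads: Delgado 3, Larsen 3, Varga 2, Vasquez 3, Quispe 0 — all ≤ 3.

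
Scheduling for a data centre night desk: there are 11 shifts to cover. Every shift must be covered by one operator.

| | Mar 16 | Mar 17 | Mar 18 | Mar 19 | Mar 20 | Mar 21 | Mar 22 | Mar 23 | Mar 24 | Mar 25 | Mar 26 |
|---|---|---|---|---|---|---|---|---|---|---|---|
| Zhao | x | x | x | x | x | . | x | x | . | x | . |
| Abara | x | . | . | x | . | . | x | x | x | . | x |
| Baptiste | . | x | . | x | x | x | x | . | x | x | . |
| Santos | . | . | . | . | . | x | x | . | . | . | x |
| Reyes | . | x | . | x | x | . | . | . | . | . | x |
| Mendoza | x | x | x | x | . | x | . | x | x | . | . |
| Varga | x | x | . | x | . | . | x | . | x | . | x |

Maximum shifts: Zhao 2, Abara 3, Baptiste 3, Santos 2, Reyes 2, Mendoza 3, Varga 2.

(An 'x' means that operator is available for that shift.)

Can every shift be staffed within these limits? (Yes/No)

One valid schedule: Mar 16→Abara, Mar 17→Baptiste, Mar 18→Zhao, Mar 19→Reyes, Mar 20→Baptiste, Mar 21→Baptiste, Mar 22→Santos, Mar 23→Abara, Mar 24→Abara, Mar 25→Zhao, Mar 26→Santos.
Loads: Zhao 2/2, Abara 3/3, Baptiste 3/3, Santos 2/2, Reyes 1/2, Mendoza 0/3, Varga 0/2 — all within limits.

Yes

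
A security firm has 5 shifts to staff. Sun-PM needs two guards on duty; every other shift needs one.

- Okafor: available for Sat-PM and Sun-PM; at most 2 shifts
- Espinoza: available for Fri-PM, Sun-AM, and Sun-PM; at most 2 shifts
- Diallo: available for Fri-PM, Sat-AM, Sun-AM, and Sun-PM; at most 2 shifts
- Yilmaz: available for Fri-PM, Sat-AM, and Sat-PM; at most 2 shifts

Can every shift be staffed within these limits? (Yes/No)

Yes

One valid schedule: Fri-PM→Espinoza, Sat-AM→Diallo, Sat-PM→Okafor, Sun-AM→Espinoza, Sun-PM→Okafor+Diallo.
Loads: Okafor 2/2, Espinoza 2/2, Diallo 2/2, Yilmaz 0/2 — all within limits.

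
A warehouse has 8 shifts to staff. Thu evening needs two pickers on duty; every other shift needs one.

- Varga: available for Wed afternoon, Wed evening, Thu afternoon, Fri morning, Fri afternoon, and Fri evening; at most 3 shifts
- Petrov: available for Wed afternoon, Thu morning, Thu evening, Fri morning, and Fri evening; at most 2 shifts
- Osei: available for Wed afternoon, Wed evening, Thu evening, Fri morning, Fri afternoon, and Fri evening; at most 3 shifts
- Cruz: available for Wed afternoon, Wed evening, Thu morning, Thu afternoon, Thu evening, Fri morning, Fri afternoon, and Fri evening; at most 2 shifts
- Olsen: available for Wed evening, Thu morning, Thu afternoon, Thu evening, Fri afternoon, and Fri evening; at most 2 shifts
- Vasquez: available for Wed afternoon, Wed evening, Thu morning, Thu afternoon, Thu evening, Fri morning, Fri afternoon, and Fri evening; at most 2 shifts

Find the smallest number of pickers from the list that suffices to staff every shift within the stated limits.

9 slots to fill and no one can take more than 3, so at least ⌈9/3⌉ = 3 pickers are needed.
Any 3 pickers together have capacity at most 3+3+2 = 8 < 9 slots, so 3 can never suffice.
Varga, Petrov, Osei, and Cruz alone can cover everything: Wed afternoon→Osei, Wed evening→Varga, Thu morning→Petrov, Thu afternoon→Varga, Thu evening→Petrov+Osei, Fri morning→Osei, Fri afternoon→Varga, Fri evening→Cruz.

4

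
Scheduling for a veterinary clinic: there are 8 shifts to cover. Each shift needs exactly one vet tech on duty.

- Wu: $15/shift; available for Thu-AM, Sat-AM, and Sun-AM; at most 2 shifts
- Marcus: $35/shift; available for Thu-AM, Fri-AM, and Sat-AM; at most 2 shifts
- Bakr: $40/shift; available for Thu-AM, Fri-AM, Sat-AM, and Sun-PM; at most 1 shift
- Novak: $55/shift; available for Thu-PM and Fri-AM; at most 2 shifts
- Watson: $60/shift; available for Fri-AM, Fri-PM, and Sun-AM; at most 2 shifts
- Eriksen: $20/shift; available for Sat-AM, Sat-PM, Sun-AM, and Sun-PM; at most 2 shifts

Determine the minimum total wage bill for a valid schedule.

$255

Thu-PM can only be covered by Novak, so that assignment is forced.
Fri-PM can only be covered by Watson, so that assignment is forced.
Sat-PM can only be covered by Eriksen, so that assignment is forced.
Picking the cheapest available vet tech for each shift independently would cost $235, but that ignores the shift limits.
An optimal schedule: Thu-AM→Wu, Thu-PM→Novak, Fri-AM→Marcus, Fri-PM→Watson, Sat-AM→Marcus, Sat-PM→Eriksen, Sun-AM→Wu, Sun-PM→Eriksen.
Total: 15 + 55 + 35 + 60 + 35 + 20 + 15 + 20 = $255.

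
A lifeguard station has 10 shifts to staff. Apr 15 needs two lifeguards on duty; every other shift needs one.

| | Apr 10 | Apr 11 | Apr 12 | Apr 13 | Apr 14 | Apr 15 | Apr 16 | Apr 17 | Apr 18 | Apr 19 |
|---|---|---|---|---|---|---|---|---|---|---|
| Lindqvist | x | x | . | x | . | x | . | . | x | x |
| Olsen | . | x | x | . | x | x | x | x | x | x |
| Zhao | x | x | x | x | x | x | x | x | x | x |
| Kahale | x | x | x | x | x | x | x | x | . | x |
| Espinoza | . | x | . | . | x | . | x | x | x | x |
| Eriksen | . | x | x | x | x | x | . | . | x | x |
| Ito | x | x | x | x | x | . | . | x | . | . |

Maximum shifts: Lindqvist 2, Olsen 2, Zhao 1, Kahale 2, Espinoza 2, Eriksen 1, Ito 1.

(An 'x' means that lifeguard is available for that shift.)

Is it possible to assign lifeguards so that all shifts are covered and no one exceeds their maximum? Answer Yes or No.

Yes

One valid schedule: Apr 10→Lindqvist, Apr 11→Ito, Apr 12→Olsen, Apr 13→Lindqvist, Apr 14→Kahale, Apr 15→Kahale+Eriksen, Apr 16→Olsen, Apr 17→Zhao, Apr 18→Espinoza, Apr 19→Espinoza.
Loads: Lindqvist 2/2, Olsen 2/2, Zhao 1/1, Kahale 2/2, Espinoza 2/2, Eriksen 1/1, Ito 1/1 — all within limits.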